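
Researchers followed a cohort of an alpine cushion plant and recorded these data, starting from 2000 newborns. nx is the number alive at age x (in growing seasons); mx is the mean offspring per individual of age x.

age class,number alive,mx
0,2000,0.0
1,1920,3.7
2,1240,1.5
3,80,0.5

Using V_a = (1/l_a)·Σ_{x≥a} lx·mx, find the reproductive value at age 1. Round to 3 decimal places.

lx = nx/n0 = nx/2000: 1, 0.96, 0.62, 0.04
lx·mx for x ≥ 1: 3.552, 0.93, 0.02 → sum = 4.502
V_1 = 4.502 / l_1 = 4.502 / 0.96 = 4.689583… → 4.690

4.690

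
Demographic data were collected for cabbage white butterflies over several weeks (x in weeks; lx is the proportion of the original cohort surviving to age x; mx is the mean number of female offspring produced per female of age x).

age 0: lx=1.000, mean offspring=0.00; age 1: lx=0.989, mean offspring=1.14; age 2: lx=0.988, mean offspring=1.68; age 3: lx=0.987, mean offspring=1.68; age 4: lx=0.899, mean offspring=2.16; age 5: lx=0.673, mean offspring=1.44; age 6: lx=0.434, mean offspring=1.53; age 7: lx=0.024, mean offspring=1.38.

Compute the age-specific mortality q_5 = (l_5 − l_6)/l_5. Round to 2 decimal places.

q_5 = (l_5 − l_6) / l_5 = (0.673 − 0.434) / 0.673
     = 0.239 / 0.673 = 0.355126… → 0.36

0.36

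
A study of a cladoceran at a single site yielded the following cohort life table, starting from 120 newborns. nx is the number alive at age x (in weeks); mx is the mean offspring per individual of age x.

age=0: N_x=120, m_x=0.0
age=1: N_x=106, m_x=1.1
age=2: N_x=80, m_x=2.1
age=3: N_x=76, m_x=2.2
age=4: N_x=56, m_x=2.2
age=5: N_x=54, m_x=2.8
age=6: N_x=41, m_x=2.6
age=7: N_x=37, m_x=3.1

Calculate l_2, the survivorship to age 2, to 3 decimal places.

0.667

l_2 = n_2/n_0 = 80/120 = 0.666667… → 0.667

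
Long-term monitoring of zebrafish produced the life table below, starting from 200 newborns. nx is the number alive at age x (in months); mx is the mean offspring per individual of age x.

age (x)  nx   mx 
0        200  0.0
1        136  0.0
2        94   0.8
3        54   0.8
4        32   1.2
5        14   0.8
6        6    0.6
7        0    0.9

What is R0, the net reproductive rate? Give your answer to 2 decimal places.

0.86

lx = nx/n0 = nx/200: 1, 0.68, 0.47, 0.27, 0.16, 0.07, 0.03, 0
lx·mx by age: 0, 0, 0.376, 0.216, 0.192, 0.056, 0.018, 0
R0 = Σ lx·mx = 0.858 → 0.86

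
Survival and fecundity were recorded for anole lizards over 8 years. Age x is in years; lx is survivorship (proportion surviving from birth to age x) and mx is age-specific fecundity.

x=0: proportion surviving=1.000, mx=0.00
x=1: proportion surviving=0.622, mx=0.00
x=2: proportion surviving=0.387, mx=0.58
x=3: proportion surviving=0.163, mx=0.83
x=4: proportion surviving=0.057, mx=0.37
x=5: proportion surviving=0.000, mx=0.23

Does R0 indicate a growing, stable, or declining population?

R0 = Σ lx·mx = 0 + 0 + 0.22446 + 0.13529 + 0.02109 + 0 = 0.38084
R0 < 1, so the population is declining.

declining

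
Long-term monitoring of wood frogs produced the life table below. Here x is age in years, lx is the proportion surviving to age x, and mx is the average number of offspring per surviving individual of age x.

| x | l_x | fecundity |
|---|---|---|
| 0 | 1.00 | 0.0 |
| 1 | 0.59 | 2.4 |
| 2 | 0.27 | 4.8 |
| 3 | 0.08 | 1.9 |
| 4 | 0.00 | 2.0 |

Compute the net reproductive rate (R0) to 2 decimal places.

2.86

lx·mx by age: 0, 1.416, 1.296, 0.152, 0
R0 = Σ lx·mx = 2.864 → 2.86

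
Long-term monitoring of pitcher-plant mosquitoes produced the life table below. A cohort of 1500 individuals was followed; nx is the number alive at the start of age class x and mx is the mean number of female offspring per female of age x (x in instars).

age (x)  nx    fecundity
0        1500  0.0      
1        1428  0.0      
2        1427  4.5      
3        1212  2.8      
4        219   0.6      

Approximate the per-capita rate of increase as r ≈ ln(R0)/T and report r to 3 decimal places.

0.799

lx = nx/n0 = nx/1500: 1, 0.952, 0.95133…, 0.808, 0.146
R0 = Σ lx·mx = 0 + 0 + 4.281… + 2.2624 + 0.0876 = 6.631…
Σ x·lx·mx = 15.6996…; T = 15.6996…/6.631… = 2.36761…
r ≈ ln(R0)/T = ln(6.631…)/2.36761… = 0.79902… → 0.799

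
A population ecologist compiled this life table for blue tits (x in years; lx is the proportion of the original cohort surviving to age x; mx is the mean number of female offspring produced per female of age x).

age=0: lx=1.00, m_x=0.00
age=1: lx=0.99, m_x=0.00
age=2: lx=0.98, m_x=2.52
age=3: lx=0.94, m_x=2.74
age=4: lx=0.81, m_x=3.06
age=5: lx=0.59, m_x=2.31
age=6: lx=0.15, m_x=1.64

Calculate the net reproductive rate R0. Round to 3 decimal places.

9.133

lx·mx by age: 0, 0, 2.4696, 2.5756, 2.4786, 1.3629, 0.246
R0 = Σ lx·mx = 9.1327 → 9.133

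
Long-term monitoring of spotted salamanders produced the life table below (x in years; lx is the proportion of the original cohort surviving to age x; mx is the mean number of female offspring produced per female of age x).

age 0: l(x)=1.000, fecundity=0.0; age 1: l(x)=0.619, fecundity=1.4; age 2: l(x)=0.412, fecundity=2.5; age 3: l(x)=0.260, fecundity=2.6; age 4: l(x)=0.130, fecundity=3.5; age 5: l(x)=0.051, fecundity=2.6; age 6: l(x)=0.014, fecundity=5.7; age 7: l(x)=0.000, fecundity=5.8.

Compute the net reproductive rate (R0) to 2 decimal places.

lx·mx by age: 0, 0.8666, 1.03, 0.676, 0.455, 0.1326, 0.0798, 0
R0 = Σ lx·mx = 3.24 → 3.24

3.24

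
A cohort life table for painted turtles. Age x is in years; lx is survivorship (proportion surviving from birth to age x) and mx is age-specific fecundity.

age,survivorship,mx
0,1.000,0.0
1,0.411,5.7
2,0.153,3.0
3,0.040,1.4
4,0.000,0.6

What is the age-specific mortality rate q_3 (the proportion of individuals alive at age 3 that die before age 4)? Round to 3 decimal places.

1.000

q_3 = (l_3 − l_4) / l_3 = (0.04 − 0) / 0.04
     = 0.04 / 0.04 = 1 → 1.000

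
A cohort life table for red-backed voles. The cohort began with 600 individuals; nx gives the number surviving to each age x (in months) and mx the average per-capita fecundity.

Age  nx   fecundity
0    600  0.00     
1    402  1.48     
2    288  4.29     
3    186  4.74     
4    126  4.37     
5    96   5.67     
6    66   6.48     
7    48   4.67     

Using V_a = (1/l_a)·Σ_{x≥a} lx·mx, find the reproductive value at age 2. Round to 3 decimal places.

13.416

lx = nx/n0 = nx/600: 1, 0.67, 0.48, 0.31, 0.21, 0.16, 0.11, 0.08
lx·mx for x ≥ 2: 2.0592, 1.4694, 0.9177, 0.9072, 0.7128, 0.3736 → sum = 6.4399
V_2 = 6.4399 / l_2 = 6.4399 / 0.48 = 13.416458… → 13.416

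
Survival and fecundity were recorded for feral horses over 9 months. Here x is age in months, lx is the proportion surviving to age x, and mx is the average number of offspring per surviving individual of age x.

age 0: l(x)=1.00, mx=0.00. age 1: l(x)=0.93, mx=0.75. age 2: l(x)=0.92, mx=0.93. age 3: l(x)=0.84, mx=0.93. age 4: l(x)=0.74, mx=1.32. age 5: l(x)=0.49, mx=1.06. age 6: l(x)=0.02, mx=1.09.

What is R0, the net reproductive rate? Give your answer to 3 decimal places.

lx·mx by age: 0, 0.6975, 0.8556, 0.7812, 0.9768, 0.5194, 0.0218
R0 = Σ lx·mx = 3.8523 → 3.852

3.852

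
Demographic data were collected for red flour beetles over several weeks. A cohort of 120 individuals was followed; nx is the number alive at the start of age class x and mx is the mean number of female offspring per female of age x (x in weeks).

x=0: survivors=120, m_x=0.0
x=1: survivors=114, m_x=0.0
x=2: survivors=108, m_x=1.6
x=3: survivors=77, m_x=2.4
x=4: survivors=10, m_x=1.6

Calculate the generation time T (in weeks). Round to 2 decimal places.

lx = nx/n0 = nx/120: 1, 0.95, 0.9, 0.64167…, 0.08333…
lx·mx: 0, 0, 1.44, 1.54…, 0.133333… → R0 = 3.113333…
x·lx·mx: 0, 0, 2.88, 4.62…, 0.533333… → Σ = 8.033333…
T = 8.033333… / 3.113333… = 2.5803… → 2.58

2.58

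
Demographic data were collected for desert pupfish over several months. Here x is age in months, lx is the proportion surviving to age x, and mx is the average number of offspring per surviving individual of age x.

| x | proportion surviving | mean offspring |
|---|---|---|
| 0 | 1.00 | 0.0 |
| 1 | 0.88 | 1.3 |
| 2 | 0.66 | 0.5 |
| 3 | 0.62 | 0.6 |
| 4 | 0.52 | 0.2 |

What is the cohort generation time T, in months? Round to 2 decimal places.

lx·mx: 0, 1.144, 0.33, 0.372, 0.104 → R0 = 1.95
x·lx·mx: 0, 1.144, 0.66, 1.116, 0.416 → Σ = 3.336
T = 3.336 / 1.95 = 1.710769… → 1.71

1.71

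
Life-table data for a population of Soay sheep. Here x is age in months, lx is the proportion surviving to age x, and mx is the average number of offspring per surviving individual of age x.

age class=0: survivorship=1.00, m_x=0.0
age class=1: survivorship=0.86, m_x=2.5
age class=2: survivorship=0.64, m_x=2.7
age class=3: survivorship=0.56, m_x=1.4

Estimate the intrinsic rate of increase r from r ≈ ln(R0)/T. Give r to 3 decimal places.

0.902

R0 = Σ lx·mx = 0 + 2.15 + 1.728 + 0.784 = 4.662
Σ x·lx·mx = 7.958; T = 7.958/4.662 = 1.70699…
r ≈ ln(R0)/T = ln(4.662)/1.70699… = 0.90185… → 0.902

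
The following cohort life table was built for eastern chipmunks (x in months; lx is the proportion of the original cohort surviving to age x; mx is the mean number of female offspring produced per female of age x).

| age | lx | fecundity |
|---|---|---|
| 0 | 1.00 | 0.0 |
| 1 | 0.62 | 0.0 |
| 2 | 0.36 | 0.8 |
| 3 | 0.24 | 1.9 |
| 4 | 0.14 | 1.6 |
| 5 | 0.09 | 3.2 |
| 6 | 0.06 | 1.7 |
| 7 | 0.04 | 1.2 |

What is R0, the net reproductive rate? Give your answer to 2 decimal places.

lx·mx by age: 0, 0, 0.288, 0.456, 0.224, 0.288, 0.102, 0.048
R0 = Σ lx·mx = 1.406 → 1.41

1.41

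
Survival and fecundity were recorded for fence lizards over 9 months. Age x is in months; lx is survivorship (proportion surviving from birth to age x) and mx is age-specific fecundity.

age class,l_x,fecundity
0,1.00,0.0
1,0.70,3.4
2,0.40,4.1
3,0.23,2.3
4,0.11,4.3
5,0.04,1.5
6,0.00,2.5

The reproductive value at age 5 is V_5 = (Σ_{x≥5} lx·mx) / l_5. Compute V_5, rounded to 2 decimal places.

lx·mx for x ≥ 5: 0.06, 0 → sum = 0.06
V_5 = 0.06 / l_5 = 0.06 / 0.04 = 1.5 → 1.50

1.50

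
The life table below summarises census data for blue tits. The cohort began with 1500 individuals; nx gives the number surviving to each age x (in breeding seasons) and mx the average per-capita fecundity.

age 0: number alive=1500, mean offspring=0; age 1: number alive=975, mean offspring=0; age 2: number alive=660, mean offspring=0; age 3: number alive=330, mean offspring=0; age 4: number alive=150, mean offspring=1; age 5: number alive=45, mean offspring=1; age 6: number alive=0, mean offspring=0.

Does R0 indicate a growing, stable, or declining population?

lx = nx/n0 = nx/1500: 1, 0.65, 0.44, 0.22, 0.1, 0.03, 0
R0 = Σ lx·mx = 0 + 0 + 0 + 0 + 0.1 + 0.03 + 0 = 0.13
R0 < 1, so the population is declining.

declining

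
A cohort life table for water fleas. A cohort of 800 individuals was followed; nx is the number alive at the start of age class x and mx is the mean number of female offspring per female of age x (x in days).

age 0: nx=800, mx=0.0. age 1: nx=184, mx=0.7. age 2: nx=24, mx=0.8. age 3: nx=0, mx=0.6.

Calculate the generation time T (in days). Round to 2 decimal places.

lx = nx/n0 = nx/800: 1, 0.23, 0.03, 0
lx·mx: 0, 0.161, 0.024, 0 → R0 = 0.185
x·lx·mx: 0, 0.161, 0.048, 0 → Σ = 0.209
T = 0.209 / 0.185 = 1.12973… → 1.13

1.13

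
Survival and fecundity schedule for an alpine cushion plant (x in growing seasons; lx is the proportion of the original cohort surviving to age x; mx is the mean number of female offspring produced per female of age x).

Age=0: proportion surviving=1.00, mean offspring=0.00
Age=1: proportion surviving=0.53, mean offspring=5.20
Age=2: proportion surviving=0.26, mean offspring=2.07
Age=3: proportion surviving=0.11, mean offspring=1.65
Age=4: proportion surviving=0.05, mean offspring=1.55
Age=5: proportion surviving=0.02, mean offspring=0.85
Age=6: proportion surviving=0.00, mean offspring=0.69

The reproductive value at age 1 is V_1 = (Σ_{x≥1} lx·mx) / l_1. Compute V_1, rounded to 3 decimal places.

lx·mx for x ≥ 1: 2.756, 0.5382, 0.1815, 0.0775, 0.017, 0 → sum = 3.5702
V_1 = 3.5702 / l_1 = 3.5702 / 0.53 = 6.736226… → 6.736

6.736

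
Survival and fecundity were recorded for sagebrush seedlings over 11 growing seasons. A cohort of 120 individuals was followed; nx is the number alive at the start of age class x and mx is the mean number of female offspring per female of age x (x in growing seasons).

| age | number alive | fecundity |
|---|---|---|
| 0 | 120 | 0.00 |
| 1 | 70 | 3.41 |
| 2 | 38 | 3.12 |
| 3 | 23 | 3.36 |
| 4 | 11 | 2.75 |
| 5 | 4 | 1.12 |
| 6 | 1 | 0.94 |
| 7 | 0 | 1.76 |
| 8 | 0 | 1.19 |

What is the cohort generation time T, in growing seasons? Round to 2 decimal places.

lx = nx/n0 = nx/120: 1, 0.58333…, 0.31667…, 0.19167…, 0.09167…, 0.03333…, 0.00833…, 0, 0
lx·mx: 0, 1.989167…, 0.988…, 0.644…, 0.252083…, 0.037333…, 0.007833…, 0, 0 → R0 = 3.918417…
x·lx·mx: 0, 1.989167…, 1.976…, 1.932…, 1.008333…, 0.186667…, 0.047…, 0, 0 → Σ = 7.139167…
T = 7.139167… / 3.918417… = 1.821952… → 1.82

1.82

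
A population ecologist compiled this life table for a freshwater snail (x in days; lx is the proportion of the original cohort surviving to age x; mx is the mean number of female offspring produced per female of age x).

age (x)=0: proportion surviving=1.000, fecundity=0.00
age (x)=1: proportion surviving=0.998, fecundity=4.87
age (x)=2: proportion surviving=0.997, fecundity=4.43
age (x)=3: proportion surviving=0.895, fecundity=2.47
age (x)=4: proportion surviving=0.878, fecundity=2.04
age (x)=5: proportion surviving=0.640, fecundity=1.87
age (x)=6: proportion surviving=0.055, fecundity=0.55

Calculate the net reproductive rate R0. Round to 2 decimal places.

14.51

lx·mx by age: 0, 4.86026, 4.41671, 2.21065, 1.79112, 1.1968, 0.03025
R0 = Σ lx·mx = 14.50579 → 14.51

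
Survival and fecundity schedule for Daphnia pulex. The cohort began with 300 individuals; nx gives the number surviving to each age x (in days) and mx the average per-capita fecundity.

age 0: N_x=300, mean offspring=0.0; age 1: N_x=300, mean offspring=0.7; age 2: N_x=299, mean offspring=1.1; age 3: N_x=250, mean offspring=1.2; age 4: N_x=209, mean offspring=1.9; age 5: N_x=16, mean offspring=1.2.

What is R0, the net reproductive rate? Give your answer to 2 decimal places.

4.18

lx = nx/n0 = nx/300: 1, 1, 0.99667…, 0.83333…, 0.69667…, 0.05333…
lx·mx by age: 0, 0.7, 1.096333…, 1…, 1.323667…, 0.064…
R0 = Σ lx·mx = 4.184… → 4.18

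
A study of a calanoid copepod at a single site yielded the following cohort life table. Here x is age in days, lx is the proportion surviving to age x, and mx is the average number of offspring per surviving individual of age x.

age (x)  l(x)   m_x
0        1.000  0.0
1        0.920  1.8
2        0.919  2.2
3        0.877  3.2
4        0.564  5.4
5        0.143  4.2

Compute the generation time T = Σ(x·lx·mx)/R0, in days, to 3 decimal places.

2.893

lx·mx: 0, 1.656, 2.0218, 2.8064, 3.0456, 0.6006 → R0 = 10.1304
x·lx·mx: 0, 1.656, 4.0436, 8.4192, 12.1824, 3.003 → Σ = 29.3042
T = 29.3042 / 10.1304 = 2.892699… → 2.893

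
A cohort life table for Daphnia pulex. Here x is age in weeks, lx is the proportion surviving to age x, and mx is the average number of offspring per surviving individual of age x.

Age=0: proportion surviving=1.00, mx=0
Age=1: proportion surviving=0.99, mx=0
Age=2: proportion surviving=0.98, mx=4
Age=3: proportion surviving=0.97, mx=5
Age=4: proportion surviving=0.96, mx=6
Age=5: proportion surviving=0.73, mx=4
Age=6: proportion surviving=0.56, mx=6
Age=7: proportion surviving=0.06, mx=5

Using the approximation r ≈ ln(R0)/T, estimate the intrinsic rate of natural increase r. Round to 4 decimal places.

0.7824

R0 = Σ lx·mx = 0 + 0 + 3.92 + 4.85 + 5.76 + 2.92 + 3.36 + 0.3 = 21.11
Σ x·lx·mx = 82.29; T = 82.29/21.11 = 3.89815…
r ≈ ln(R0)/T = ln(21.11)/3.89815… = 0.782357… → 0.7824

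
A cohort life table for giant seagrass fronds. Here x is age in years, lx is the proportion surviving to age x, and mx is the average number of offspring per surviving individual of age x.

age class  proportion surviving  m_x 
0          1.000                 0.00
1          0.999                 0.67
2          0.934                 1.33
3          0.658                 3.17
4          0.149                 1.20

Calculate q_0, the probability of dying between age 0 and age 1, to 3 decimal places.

q_0 = (l_0 − l_1) / l_0 = (1 − 0.999) / 1
     = 0.001 / 1 = 0.001 → 0.001

0.001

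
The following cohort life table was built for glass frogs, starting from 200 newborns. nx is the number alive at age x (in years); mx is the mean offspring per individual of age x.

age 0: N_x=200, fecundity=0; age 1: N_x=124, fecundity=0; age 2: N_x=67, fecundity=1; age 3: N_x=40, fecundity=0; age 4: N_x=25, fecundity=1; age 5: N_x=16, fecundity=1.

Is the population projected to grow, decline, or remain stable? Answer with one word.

declining

lx = nx/n0 = nx/200: 1, 0.62, 0.335, 0.2, 0.125, 0.08
R0 = Σ lx·mx = 0 + 0 + 0.335 + 0 + 0.125 + 0.08 = 0.54
R0 < 1, so the population is declining.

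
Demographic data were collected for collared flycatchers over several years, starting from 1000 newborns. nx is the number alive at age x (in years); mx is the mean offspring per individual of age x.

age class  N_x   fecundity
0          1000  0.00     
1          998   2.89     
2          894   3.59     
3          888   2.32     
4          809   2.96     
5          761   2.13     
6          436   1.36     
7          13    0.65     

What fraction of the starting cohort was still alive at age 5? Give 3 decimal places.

0.761

l_5 = n_5/n_0 = 761/1000 = 0.761 → 0.761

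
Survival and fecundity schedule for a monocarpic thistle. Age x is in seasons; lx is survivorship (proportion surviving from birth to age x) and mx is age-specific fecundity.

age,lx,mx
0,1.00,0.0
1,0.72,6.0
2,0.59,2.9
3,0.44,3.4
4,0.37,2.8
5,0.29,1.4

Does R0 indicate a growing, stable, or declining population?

R0 = Σ lx·mx = 0 + 4.32 + 1.711 + 1.496 + 1.036 + 0.406 = 8.969
R0 > 1, so the population is growing.

growing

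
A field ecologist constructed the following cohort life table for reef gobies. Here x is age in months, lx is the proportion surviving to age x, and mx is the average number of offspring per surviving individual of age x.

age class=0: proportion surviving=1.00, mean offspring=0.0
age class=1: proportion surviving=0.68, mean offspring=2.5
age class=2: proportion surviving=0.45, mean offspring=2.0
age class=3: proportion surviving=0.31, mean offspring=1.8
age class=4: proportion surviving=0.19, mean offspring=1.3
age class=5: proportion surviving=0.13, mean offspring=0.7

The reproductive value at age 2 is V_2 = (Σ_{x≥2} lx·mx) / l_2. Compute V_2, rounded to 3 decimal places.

3.991

lx·mx for x ≥ 2: 0.9, 0.558, 0.247, 0.091 → sum = 1.796
V_2 = 1.796 / l_2 = 1.796 / 0.45 = 3.991111… → 3.991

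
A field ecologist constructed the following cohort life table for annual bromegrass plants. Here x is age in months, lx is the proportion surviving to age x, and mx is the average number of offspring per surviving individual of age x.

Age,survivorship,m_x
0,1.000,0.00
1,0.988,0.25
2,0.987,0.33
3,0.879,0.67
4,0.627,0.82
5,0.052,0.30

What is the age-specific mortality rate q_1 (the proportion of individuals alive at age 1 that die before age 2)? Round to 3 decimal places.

0.001

q_1 = (l_1 − l_2) / l_1 = (0.988 − 0.987) / 0.988
     = 0.001 / 0.988 = 0.001012… → 0.001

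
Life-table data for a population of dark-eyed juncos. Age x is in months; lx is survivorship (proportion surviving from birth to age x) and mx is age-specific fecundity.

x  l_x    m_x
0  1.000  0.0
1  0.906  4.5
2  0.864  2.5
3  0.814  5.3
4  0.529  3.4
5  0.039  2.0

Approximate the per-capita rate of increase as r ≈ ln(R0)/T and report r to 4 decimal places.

R0 = Σ lx·mx = 0 + 4.077 + 2.16 + 4.3142 + 1.7986 + 0.078 = 12.4278
Σ x·lx·mx = 28.924; T = 28.924/12.4278 = 2.32736…
r ≈ ln(R0)/T = ln(12.4278)/2.32736… = 1.082743… → 1.0827

1.0827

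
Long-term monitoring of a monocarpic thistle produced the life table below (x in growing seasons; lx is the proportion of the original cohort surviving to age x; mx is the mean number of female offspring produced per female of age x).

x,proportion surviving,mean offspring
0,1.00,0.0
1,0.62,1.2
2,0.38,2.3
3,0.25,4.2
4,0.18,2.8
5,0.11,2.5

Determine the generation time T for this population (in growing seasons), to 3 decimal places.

2.621

lx·mx: 0, 0.744, 0.874, 1.05, 0.504, 0.275 → R0 = 3.447
x·lx·mx: 0, 0.744, 1.748, 3.15, 2.016, 1.375 → Σ = 9.033
T = 9.033 / 3.447 = 2.62054… → 2.621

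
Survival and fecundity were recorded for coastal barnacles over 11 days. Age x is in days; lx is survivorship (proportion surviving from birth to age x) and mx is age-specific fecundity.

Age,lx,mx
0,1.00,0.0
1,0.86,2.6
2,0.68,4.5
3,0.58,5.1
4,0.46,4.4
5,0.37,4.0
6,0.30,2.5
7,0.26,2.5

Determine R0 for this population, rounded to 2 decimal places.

13.16

lx·mx by age: 0, 2.236, 3.06, 2.958, 2.024, 1.48, 0.75, 0.65
R0 = Σ lx·mx = 13.158 → 13.16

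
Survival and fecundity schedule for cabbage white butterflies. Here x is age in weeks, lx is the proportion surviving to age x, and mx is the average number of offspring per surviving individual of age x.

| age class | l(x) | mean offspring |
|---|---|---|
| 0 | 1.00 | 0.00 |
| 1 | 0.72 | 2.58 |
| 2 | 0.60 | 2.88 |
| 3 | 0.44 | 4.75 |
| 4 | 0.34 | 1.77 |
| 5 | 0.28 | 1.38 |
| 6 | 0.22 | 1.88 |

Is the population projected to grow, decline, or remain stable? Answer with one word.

growing

R0 = Σ lx·mx = 0 + 1.8576 + 1.728 + 2.09 + 0.6018 + 0.3864 + 0.4136 = 7.0774
R0 > 1, so the population is growing.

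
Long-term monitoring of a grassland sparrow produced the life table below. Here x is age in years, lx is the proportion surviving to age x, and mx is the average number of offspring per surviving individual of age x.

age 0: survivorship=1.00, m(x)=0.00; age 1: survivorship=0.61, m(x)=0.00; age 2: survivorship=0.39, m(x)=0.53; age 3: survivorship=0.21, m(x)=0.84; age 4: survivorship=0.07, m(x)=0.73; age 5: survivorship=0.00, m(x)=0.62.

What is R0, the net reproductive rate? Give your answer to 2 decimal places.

0.43

lx·mx by age: 0, 0, 0.2067, 0.1764, 0.0511, 0
R0 = Σ lx·mx = 0.4342 → 0.43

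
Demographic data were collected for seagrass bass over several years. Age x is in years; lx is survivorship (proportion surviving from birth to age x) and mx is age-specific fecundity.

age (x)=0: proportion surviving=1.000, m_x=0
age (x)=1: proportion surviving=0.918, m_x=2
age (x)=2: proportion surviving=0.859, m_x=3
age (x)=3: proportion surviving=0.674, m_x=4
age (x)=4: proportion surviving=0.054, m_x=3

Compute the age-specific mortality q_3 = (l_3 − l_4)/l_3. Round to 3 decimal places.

0.920

q_3 = (l_3 − l_4) / l_3 = (0.674 − 0.054) / 0.674
     = 0.62 / 0.674 = 0.919881… → 0.920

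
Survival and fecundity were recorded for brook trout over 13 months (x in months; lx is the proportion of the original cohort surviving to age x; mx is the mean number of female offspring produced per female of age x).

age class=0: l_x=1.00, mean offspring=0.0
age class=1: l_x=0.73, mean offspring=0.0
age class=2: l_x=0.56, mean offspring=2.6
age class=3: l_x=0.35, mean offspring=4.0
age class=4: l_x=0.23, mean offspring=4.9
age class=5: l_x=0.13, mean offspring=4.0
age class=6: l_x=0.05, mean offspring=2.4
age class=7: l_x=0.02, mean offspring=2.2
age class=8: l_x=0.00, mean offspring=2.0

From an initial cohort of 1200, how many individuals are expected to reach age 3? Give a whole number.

420

Expected survivors = N0 · l_3 = 1200 × 0.35 = 420 → 420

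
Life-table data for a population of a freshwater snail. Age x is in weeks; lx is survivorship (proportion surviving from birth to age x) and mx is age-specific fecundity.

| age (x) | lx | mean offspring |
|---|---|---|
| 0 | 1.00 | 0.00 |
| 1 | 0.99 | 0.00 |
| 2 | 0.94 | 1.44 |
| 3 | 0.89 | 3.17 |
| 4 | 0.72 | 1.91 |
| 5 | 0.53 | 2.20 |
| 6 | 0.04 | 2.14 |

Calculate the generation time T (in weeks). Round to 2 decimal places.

lx·mx: 0, 0, 1.3536, 2.8213, 1.3752, 1.166, 0.0856 → R0 = 6.8017
x·lx·mx: 0, 0, 2.7072, 8.4639, 5.5008, 5.83, 0.5136 → Σ = 23.0155
T = 23.0155 / 6.8017 = 3.383786… → 3.38

3.38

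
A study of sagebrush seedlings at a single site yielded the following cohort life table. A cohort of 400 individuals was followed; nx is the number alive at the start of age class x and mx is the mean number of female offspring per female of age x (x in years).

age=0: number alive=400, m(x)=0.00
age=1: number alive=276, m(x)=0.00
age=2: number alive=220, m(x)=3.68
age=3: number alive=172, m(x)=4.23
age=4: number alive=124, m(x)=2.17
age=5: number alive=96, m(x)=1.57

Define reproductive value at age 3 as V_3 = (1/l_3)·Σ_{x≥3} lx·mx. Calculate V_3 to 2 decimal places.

lx = nx/n0 = nx/400: 1, 0.69, 0.55, 0.43, 0.31, 0.24
lx·mx for x ≥ 3: 1.8189, 0.6727, 0.3768 → sum = 2.8684
V_3 = 2.8684 / l_3 = 2.8684 / 0.43 = 6.670698… → 6.67

6.67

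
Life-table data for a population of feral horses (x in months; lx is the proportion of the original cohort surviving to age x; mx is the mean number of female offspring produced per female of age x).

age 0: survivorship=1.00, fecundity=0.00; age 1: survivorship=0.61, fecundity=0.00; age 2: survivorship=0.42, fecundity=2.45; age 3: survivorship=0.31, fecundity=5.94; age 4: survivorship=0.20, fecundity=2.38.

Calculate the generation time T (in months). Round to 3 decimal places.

lx·mx: 0, 0, 1.029, 1.8414, 0.476 → R0 = 3.3464
x·lx·mx: 0, 0, 2.058, 5.5242, 1.904 → Σ = 9.4862
T = 9.4862 / 3.3464 = 2.834748… → 2.835

2.835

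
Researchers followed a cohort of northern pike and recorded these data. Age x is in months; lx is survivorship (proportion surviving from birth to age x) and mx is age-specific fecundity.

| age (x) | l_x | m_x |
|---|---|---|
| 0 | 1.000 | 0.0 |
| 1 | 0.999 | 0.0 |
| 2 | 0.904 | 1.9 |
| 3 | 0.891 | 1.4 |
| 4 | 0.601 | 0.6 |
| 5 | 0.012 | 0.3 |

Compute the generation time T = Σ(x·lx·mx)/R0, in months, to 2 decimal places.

lx·mx: 0, 0, 1.7176, 1.2474, 0.3606, 0.0036 → R0 = 3.3292
x·lx·mx: 0, 0, 3.4352, 3.7422, 1.4424, 0.018 → Σ = 8.6378
T = 8.6378 / 3.3292 = 2.594557… → 2.59

2.59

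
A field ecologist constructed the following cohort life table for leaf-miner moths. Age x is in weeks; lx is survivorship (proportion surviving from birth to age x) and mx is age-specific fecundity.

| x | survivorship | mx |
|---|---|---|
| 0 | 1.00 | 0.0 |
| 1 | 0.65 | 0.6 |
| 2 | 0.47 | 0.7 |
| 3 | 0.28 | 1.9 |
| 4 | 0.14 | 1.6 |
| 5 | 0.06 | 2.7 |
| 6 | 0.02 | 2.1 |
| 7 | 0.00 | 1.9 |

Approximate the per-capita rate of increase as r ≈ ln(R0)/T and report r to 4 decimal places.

0.1891

R0 = Σ lx·mx = 0 + 0.39 + 0.329 + 0.532 + 0.224 + 0.162 + 0.042 + 0 = 1.679
Σ x·lx·mx = 4.602; T = 4.602/1.679 = 2.74092…
r ≈ ln(R0)/T = ln(1.679)/2.74092… = 0.18906… → 0.1891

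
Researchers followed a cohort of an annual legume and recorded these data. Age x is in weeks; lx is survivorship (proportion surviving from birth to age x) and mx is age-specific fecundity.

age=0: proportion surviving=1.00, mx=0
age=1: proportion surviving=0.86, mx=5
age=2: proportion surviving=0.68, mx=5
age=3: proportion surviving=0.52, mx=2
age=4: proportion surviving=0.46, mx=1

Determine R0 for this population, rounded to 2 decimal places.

lx·mx by age: 0, 4.3, 3.4, 1.04, 0.46
R0 = Σ lx·mx = 9.2 → 9.20

9.20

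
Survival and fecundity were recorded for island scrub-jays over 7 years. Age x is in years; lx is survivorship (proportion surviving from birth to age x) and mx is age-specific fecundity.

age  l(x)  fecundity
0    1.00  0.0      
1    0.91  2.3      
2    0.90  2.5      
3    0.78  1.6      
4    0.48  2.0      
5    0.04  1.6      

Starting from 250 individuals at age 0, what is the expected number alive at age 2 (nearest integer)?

Expected survivors = N0 · l_2 = 250 × 0.90 = 225 → 225

225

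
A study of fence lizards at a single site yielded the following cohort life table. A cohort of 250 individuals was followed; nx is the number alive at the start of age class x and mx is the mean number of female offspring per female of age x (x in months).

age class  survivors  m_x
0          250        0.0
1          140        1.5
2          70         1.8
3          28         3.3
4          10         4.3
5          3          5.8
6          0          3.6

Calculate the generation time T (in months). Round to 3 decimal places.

2.042

lx = nx/n0 = nx/250: 1, 0.56, 0.28, 0.112, 0.04, 0.012, 0
lx·mx: 0, 0.84, 0.504, 0.3696, 0.172, 0.0696, 0 → R0 = 1.9552
x·lx·mx: 0, 0.84, 1.008, 1.1088, 0.688, 0.348, 0 → Σ = 3.9928
T = 3.9928 / 1.9552 = 2.042144… → 2.042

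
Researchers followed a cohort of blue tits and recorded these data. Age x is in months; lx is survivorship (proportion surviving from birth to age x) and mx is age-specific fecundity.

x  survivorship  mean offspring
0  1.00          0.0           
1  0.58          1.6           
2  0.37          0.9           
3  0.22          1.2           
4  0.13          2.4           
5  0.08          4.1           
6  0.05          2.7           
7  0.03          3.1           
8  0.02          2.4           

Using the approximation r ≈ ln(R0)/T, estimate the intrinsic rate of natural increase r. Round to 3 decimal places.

R0 = Σ lx·mx = 0 + 0.928 + 0.333 + 0.264 + 0.312 + 0.328 + 0.135 + 0.093 + 0.048 = 2.441
Σ x·lx·mx = 7.119; T = 7.119/2.441 = 2.91643…
r ≈ ln(R0)/T = ln(2.441)/2.91643… = 0.30599… → 0.306

0.306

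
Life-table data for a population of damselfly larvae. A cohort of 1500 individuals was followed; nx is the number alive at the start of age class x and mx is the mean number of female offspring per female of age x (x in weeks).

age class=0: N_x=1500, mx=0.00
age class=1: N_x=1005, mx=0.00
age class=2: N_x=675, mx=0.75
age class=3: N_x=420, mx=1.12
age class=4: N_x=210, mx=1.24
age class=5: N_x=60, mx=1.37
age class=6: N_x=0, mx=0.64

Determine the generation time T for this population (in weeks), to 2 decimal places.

lx = nx/n0 = nx/1500: 1, 0.67, 0.45, 0.28, 0.14, 0.04, 0
lx·mx: 0, 0, 0.3375, 0.3136, 0.1736, 0.0548, 0 → R0 = 0.8795
x·lx·mx: 0, 0, 0.675, 0.9408, 0.6944, 0.274, 0 → Σ = 2.5842
T = 2.5842 / 0.8795 = 2.93826… → 2.94

2.94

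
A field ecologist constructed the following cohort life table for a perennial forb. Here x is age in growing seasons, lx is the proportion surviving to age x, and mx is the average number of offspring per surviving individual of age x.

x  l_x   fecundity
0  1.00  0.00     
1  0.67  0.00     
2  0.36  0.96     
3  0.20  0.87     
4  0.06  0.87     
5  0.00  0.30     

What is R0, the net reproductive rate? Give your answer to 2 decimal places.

lx·mx by age: 0, 0, 0.3456, 0.174, 0.0522, 0
R0 = Σ lx·mx = 0.5718 → 0.57

0.57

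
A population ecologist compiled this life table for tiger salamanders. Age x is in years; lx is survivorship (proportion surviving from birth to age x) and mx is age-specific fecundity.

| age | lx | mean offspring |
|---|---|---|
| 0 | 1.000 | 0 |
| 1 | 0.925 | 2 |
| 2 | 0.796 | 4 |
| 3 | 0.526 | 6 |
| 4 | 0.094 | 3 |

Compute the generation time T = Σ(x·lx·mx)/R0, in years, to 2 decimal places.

lx·mx: 0, 1.85, 3.184, 3.156, 0.282 → R0 = 8.472
x·lx·mx: 0, 1.85, 6.368, 9.468, 1.128 → Σ = 18.814
T = 18.814 / 8.472 = 2.220727… → 2.22

2.22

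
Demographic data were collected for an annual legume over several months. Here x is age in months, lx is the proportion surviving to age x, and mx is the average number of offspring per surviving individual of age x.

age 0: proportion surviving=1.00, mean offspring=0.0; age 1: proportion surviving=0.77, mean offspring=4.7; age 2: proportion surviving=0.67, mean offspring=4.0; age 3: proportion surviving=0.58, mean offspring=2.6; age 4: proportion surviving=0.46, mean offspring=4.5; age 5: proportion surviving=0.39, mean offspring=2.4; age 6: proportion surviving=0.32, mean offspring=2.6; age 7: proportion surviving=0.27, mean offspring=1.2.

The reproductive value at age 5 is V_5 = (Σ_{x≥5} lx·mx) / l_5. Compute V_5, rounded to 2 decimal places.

lx·mx for x ≥ 5: 0.936, 0.832, 0.324 → sum = 2.092
V_5 = 2.092 / l_5 = 2.092 / 0.39 = 5.364103… → 5.36

5.36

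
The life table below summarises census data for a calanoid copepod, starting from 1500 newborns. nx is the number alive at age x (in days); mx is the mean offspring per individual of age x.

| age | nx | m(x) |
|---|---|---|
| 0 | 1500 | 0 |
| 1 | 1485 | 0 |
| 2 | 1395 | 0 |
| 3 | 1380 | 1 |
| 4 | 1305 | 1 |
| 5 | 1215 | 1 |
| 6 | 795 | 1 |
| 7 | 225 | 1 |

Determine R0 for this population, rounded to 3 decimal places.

lx = nx/n0 = nx/1500: 1, 0.99, 0.93, 0.92, 0.87, 0.81, 0.53, 0.15
lx·mx by age: 0, 0, 0, 0.92, 0.87, 0.81, 0.53, 0.15
R0 = Σ lx·mx = 3.28 → 3.280

3.280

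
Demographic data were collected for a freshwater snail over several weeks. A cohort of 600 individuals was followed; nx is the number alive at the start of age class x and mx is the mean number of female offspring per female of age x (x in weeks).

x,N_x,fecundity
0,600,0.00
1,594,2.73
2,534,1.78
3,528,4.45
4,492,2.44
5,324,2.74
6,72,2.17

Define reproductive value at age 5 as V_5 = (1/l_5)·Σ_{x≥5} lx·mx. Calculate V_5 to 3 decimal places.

lx = nx/n0 = nx/600: 1, 0.99, 0.89, 0.88, 0.82, 0.54, 0.12
lx·mx for x ≥ 5: 1.4796, 0.2604 → sum = 1.74
V_5 = 1.74 / l_5 = 1.74 / 0.54 = 3.222222… → 3.222

3.222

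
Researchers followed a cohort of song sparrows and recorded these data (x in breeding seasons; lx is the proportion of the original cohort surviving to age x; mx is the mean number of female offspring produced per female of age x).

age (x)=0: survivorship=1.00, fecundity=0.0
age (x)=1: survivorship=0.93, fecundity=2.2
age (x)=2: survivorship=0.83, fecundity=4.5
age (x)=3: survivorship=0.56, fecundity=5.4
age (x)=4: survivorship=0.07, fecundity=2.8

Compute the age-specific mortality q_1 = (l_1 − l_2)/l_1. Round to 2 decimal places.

q_1 = (l_1 − l_2) / l_1 = (0.93 − 0.83) / 0.93
     = 0.1 / 0.93 = 0.107527… → 0.11

0.11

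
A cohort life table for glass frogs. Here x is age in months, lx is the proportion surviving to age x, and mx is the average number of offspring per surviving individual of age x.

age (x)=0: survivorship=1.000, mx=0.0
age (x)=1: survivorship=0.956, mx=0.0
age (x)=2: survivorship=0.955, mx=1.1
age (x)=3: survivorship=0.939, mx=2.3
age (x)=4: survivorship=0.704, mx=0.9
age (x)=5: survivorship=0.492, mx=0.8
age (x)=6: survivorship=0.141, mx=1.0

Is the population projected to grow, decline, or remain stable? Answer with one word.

growing

R0 = Σ lx·mx = 0 + 0 + 1.0505 + 2.1597 + 0.6336 + 0.3936 + 0.141 = 4.3784
R0 > 1, so the population is growing.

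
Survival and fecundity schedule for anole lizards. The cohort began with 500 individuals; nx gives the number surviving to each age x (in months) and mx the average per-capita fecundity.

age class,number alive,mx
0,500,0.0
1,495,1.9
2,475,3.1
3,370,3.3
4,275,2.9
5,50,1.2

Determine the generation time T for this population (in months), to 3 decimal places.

lx = nx/n0 = nx/500: 1, 0.99, 0.95, 0.74, 0.55, 0.1
lx·mx: 0, 1.881, 2.945, 2.442, 1.595, 0.12 → R0 = 8.983
x·lx·mx: 0, 1.881, 5.89, 7.326, 6.38, 0.6 → Σ = 22.077
T = 22.077 / 8.983 = 2.457642… → 2.458

2.458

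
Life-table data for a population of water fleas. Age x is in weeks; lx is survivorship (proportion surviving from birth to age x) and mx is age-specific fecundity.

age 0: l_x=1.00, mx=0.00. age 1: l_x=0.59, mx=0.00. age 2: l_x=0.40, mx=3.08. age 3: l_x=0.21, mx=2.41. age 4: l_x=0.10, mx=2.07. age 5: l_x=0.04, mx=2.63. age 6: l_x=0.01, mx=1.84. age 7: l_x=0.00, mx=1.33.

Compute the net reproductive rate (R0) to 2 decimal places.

2.07

lx·mx by age: 0, 0, 1.232, 0.5061, 0.207, 0.1052, 0.0184, 0
R0 = Σ lx·mx = 2.0687 → 2.07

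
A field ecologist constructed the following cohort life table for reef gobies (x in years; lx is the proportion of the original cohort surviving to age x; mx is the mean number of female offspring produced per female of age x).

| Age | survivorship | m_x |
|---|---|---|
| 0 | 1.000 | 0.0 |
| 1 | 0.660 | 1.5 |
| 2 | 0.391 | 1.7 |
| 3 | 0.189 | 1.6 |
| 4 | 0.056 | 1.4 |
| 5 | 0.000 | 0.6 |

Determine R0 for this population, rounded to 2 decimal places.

2.04

lx·mx by age: 0, 0.99, 0.6647, 0.3024, 0.0784, 0
R0 = Σ lx·mx = 2.0355 → 2.04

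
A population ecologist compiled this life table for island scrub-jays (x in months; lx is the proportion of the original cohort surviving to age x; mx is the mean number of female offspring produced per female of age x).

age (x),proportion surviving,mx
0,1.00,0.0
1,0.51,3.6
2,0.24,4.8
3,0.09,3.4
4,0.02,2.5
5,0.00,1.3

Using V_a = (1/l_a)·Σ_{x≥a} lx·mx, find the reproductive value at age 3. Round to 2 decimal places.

3.96

lx·mx for x ≥ 3: 0.306, 0.05, 0 → sum = 0.356
V_3 = 0.356 / l_3 = 0.356 / 0.09 = 3.955556… → 3.96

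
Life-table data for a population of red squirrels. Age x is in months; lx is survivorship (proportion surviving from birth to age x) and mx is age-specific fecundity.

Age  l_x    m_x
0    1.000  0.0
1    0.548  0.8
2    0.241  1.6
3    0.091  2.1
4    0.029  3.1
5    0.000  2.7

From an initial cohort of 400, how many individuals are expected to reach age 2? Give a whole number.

96

Expected survivors = N0 · l_2 = 400 × 0.241 = 96.4 → 96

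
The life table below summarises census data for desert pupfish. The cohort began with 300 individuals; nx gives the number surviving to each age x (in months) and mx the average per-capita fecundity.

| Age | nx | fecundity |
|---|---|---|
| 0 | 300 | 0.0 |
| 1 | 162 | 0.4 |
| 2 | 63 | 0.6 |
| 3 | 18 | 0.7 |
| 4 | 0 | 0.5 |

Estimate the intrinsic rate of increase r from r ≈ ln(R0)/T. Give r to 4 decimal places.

-0.6187

lx = nx/n0 = nx/300: 1, 0.54, 0.21, 0.06, 0
R0 = Σ lx·mx = 0 + 0.216 + 0.126 + 0.042 + 0 = 0.384
Σ x·lx·mx = 0.594; T = 0.594/0.384 = 1.54688…
r ≈ ln(R0)/T = ln(0.384)/1.54688… = -0.61874… → -0.6187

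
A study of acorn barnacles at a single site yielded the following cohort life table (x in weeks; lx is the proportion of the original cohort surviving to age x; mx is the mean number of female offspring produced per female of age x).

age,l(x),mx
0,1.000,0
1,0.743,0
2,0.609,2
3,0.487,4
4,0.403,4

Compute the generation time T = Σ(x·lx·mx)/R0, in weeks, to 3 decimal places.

lx·mx: 0, 0, 1.218, 1.948, 1.612 → R0 = 4.778
x·lx·mx: 0, 0, 2.436, 5.844, 6.448 → Σ = 14.728
T = 14.728 / 4.778 = 3.082461… → 3.082

3.082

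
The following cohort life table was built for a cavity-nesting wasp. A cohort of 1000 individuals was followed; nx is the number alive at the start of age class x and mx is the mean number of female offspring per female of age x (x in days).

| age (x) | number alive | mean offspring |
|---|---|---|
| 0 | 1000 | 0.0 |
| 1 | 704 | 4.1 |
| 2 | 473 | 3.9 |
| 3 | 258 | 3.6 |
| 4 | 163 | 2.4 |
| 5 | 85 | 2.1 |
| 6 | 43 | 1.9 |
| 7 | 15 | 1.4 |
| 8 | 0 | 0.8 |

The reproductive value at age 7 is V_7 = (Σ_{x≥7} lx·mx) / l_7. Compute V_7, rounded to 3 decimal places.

lx = nx/n0 = nx/1000: 1, 0.704, 0.473, 0.258, 0.163, 0.085, 0.043, 0.015, 0
lx·mx for x ≥ 7: 0.021, 0 → sum = 0.021
V_7 = 0.021 / l_7 = 0.021 / 0.015 = 1.4 → 1.400

1.400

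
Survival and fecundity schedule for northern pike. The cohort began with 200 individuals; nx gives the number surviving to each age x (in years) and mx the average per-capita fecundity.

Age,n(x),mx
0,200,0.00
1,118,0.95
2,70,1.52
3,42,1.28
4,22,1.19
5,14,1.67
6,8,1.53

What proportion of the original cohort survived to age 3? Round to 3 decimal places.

0.210

l_3 = n_3/n_0 = 42/200 = 0.21 → 0.210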